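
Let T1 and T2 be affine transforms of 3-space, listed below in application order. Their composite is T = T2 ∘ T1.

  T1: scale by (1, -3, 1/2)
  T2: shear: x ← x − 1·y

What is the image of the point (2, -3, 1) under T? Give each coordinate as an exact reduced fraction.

T1 scale by (1, -3, 1/2): (2, -3, 1) → (2, 9, 1/2)
T2 shear: x ← x − 1·y: (2, 9, 1/2) → (-7, 9, 1/2)

T(p) = (-7, 9, 1/2)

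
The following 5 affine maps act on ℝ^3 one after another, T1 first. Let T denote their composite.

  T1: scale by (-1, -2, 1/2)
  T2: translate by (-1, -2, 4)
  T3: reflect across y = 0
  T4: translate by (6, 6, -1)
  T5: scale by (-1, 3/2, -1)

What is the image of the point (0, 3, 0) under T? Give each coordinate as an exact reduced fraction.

T(p) = (-5, 21, -3)

T1 scale by (-1, -2, 1/2): (0, 3, 0) → (0, -6, 0)
T2 translate by (-1, -2, 4): (0, -6, 0) → (-1, -8, 4)
T3 reflect across y = 0: (-1, -8, 4) → (-1, 8, 4)
T4 translate by (6, 6, -1): (-1, 8, 4) → (5, 14, 3)
T5 scale by (-1, 3/2, -1): (5, 14, 3) → (-5, 21, -3)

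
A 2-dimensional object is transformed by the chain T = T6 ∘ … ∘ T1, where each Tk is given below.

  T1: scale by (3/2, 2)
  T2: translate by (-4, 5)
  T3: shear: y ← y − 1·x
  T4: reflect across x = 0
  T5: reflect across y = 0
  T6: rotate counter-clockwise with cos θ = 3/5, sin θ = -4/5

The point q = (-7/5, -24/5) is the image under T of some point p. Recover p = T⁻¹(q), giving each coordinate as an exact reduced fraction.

T1 = [3/2 0 0; 0 2 0; 0 0 1]
T2·T1 = [3/2 0 -4; 0 2 5; 0 0 1]
T3·…·T1 = [3/2 0 -4; -3/2 2 9; 0 0 1]
T4·…·T1 = [-3/2 0 4; -3/2 2 9; 0 0 1]
T5·…·T1 = [-3/2 0 4; 3/2 -2 -9; 0 0 1]
T6·…·T1 = [3/10 -8/5 -24/5; 21/10 -6/5 -43/5; 0 0 1]
det M = 3; M⁻¹ = [-2/5 8/15 8/3; -7/10 1/10 -5/2; 0 0 1]
M⁻¹ · (-7/5, -24/5)ᵀ = (2/3, -2)ᵀ

p = (2/3, -2)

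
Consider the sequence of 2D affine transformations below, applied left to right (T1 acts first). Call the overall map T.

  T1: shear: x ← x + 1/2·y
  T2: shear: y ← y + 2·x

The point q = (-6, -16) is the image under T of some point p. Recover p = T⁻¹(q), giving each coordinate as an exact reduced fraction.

T1 = [1 1/2 0; 0 1 0; 0 0 1]
T2·T1 = [1 1/2 0; 2 2 0; 0 0 1]
det M = 1; M⁻¹ = [2 -1/2 0; -2 1 0; 0 0 1]
M⁻¹ · (-6, -16)ᵀ = (-4, -4)ᵀ

p = (-4, -4)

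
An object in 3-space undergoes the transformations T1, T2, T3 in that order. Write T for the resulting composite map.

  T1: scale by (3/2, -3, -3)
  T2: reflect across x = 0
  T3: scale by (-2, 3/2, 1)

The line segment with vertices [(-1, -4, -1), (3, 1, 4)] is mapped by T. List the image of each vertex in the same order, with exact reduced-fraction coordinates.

T1 scale by (3/2, -3, -3): (-1, -4, -1) → (-3/2, 12, 3); (3, 1, 4) → (9/2, -3, -12)
T2 reflect across x = 0: (-3/2, 12, 3) → (3/2, 12, 3); (9/2, -3, -12) → (-9/2, -3, -12)
T3 scale by (-2, 3/2, 1): (3/2, 12, 3) → (-3, 18, 3); (-9/2, -3, -12) → (9, -9/2, -12)

image vertices: (-3, 18, 3), (9, -9/2, -12)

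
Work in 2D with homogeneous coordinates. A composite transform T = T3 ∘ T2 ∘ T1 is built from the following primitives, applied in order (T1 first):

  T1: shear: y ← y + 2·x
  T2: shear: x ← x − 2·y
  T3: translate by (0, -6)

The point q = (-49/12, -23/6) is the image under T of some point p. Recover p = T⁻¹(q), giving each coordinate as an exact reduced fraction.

p = (1/4, 5/3)

T1 = [1 0 0; 2 1 0; 0 0 1]
T2·T1 = [-3 -2 0; 2 1 0; 0 0 1]
T3·…·T1 = [-3 -2 0; 2 1 -6; 0 0 1]
det M = 1; M⁻¹ = [1 2 12; -2 -3 -18; 0 0 1]
M⁻¹ · (-49/12, -23/6)ᵀ = (1/4, 5/3)ᵀ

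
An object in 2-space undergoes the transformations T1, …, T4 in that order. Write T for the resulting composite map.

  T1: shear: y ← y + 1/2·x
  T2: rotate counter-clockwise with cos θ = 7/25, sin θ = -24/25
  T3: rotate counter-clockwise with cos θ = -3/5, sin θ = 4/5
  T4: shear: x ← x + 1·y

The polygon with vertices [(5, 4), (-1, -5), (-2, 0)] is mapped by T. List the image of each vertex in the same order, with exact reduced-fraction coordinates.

T1 shear: y ← y + 1/2·x: (5, 4) → (5, 13/2); (-1, -5) → (-1, -11/2); (-2, 0) → (-2, -1)
T2 rotate counter-clockwise with cos θ = 7/25, sin θ = -24/25: (5, 13/2) → (191/25, -149/50); (-1, -11/2) → (-139/25, -29/50); (-2, -1) → (-38/25, 41/25)
T3 rotate counter-clockwise with cos θ = -3/5, sin θ = 4/5: (191/25, -149/50) → (-11/5, 79/10); (-139/25, -29/50) → (19/5, -41/10); (-38/25, 41/25) → (-2/5, -11/5)
T4 shear: x ← x + 1·y: (-11/5, 79/10) → (57/10, 79/10); (19/5, -41/10) → (-3/10, -41/10); (-2/5, -11/5) → (-13/5, -11/5)

image vertices: (57/10, 79/10), (-3/10, -41/10), (-13/5, -11/5)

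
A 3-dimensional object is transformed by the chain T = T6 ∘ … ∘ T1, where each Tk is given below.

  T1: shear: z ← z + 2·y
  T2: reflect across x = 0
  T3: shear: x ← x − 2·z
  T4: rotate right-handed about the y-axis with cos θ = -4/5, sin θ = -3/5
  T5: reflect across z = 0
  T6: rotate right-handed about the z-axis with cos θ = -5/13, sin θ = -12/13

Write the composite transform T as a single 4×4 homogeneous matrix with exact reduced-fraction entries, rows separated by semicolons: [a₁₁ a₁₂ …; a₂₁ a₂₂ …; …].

T = [-4/13 2/13 -5/13 0; -48/65 -29/13 -12/13 0; 3/5 4 2 0; 0 0 0 1]

T1 = [1 0 0 0; 0 1 0 0; 0 2 1 0; 0 0 0 1]
T2·T1 = [-1 0 0 0; 0 1 0 0; 0 2 1 0; 0 0 0 1]
T3·…·T1 = [-1 -4 -2 0; 0 1 0 0; 0 2 1 0; 0 0 0 1]
T4·…·T1 = [4/5 2 1 0; 0 1 0 0; -3/5 -4 -2 0; 0 0 0 1]
T5·…·T1 = [4/5 2 1 0; 0 1 0 0; 3/5 4 2 0; 0 0 0 1]
T6·…·T1 = [-4/13 2/13 -5/13 0; -48/65 -29/13 -12/13 0; 3/5 4 2 0; 0 0 0 1]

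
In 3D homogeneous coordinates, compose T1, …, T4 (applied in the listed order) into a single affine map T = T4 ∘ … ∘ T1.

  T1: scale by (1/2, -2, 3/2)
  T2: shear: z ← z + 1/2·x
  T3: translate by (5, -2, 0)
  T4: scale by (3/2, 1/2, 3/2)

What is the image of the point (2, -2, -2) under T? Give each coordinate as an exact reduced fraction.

T1 scale by (1/2, -2, 3/2): (2, -2, -2) → (1, 4, -3)
T2 shear: z ← z + 1/2·x: (1, 4, -3) → (1, 4, -5/2)
T3 translate by (5, -2, 0): (1, 4, -5/2) → (6, 2, -5/2)
T4 scale by (3/2, 1/2, 3/2): (6, 2, -5/2) → (9, 1, -15/4)

T(p) = (9, 1, -15/4)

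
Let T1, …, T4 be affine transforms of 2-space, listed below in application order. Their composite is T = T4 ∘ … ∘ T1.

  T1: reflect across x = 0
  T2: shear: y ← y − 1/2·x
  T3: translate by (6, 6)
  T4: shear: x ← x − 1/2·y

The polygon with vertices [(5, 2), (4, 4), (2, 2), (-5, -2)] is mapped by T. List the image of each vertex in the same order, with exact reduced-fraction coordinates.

T1 reflect across x = 0: (5, 2) → (-5, 2); (4, 4) → (-4, 4); (2, 2) → (-2, 2); (-5, -2) → (5, -2)
T2 shear: y ← y − 1/2·x: (-5, 2) → (-5, 9/2); (-4, 4) → (-4, 6); (-2, 2) → (-2, 3); (5, -2) → (5, -9/2)
T3 translate by (6, 6): (-5, 9/2) → (1, 21/2); (-4, 6) → (2, 12); (-2, 3) → (4, 9); (5, -9/2) → (11, 3/2)
T4 shear: x ← x − 1/2·y: (1, 21/2) → (-17/4, 21/2); (2, 12) → (-4, 12); (4, 9) → (-1/2, 9); (11, 3/2) → (41/4, 3/2)

image vertices: (-17/4, 21/2), (-4, 12), (-1/2, 9), (41/4, 3/2)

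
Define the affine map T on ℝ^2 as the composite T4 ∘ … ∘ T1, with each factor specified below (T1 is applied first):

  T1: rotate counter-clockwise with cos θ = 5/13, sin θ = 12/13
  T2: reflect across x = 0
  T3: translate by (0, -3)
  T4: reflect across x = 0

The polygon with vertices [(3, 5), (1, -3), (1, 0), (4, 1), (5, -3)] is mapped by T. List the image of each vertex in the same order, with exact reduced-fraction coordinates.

image vertices: (-45/13, 22/13), (41/13, -42/13), (5/13, -27/13), (8/13, 14/13), (61/13, 6/13)

T1 rotate counter-clockwise with cos θ = 5/13, sin θ = 12/13: (3, 5) → (-45/13, 61/13); (1, -3) → (41/13, -3/13); (1, 0) → (5/13, 12/13); (4, 1) → (8/13, 53/13); (5, -3) → (61/13, 45/13)
T2 reflect across x = 0: (-45/13, 61/13) → (45/13, 61/13); (41/13, -3/13) → (-41/13, -3/13); (5/13, 12/13) → (-5/13, 12/13); (8/13, 53/13) → (-8/13, 53/13); (61/13, 45/13) → (-61/13, 45/13)
T3 translate by (0, -3): (45/13, 61/13) → (45/13, 22/13); (-41/13, -3/13) → (-41/13, -42/13); (-5/13, 12/13) → (-5/13, -27/13); (-8/13, 53/13) → (-8/13, 14/13); (-61/13, 45/13) → (-61/13, 6/13)
T4 reflect across x = 0: (45/13, 22/13) → (-45/13, 22/13); (-41/13, -42/13) → (41/13, -42/13); (-5/13, -27/13) → (5/13, -27/13); (-8/13, 14/13) → (8/13, 14/13); (-61/13, 6/13) → (61/13, 6/13)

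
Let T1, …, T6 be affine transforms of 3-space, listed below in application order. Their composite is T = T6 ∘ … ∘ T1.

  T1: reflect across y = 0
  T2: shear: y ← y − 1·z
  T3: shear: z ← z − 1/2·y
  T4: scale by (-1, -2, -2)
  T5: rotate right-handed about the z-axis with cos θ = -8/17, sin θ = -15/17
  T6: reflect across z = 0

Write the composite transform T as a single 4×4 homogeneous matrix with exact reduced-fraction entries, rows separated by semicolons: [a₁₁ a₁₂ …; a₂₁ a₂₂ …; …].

T1 = [1 0 0 0; 0 -1 0 0; 0 0 1 0; 0 0 0 1]
T2·T1 = [1 0 0 0; 0 -1 -1 0; 0 0 1 0; 0 0 0 1]
T3·…·T1 = [1 0 0 0; 0 -1 -1 0; 0 1/2 3/2 0; 0 0 0 1]
T4·…·T1 = [-1 0 0 0; 0 2 2 0; 0 -1 -3 0; 0 0 0 1]
T5·…·T1 = [8/17 30/17 30/17 0; 15/17 -16/17 -16/17 0; 0 -1 -3 0; 0 0 0 1]
T6·…·T1 = [8/17 30/17 30/17 0; 15/17 -16/17 -16/17 0; 0 1 3 0; 0 0 0 1]

T = [8/17 30/17 30/17 0; 15/17 -16/17 -16/17 0; 0 1 3 0; 0 0 0 1]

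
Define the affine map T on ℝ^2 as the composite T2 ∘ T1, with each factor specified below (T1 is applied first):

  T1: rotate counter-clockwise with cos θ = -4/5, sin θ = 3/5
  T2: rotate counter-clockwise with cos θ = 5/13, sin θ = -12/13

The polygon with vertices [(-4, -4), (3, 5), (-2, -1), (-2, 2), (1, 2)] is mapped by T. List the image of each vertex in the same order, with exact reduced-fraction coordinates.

T1 rotate counter-clockwise with cos θ = -4/5, sin θ = 3/5: (-4, -4) → (28/5, 4/5); (3, 5) → (-27/5, -11/5); (-2, -1) → (11/5, -2/5); (-2, 2) → (2/5, -14/5); (1, 2) → (-2, -1)
T2 rotate counter-clockwise with cos θ = 5/13, sin θ = -12/13: (28/5, 4/5) → (188/65, -316/65); (-27/5, -11/5) → (-267/65, 269/65); (11/5, -2/5) → (31/65, -142/65); (2/5, -14/5) → (-158/65, -94/65); (-2, -1) → (-22/13, 19/13)

image vertices: (188/65, -316/65), (-267/65, 269/65), (31/65, -142/65), (-158/65, -94/65), (-22/13, 19/13)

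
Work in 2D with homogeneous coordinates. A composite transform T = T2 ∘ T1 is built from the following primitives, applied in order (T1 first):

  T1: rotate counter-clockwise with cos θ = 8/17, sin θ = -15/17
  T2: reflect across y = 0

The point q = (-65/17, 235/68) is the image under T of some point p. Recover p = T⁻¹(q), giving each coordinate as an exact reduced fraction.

T1 = [8/17 15/17 0; -15/17 8/17 0; 0 0 1]
T2·T1 = [8/17 15/17 0; 15/17 -8/17 0; 0 0 1]
det M = -1; M⁻¹ = [8/17 15/17 0; 15/17 -8/17 0; 0 0 1]
M⁻¹ · (-65/17, 235/68)ᵀ = (5/4, -5)ᵀ

p = (5/4, -5)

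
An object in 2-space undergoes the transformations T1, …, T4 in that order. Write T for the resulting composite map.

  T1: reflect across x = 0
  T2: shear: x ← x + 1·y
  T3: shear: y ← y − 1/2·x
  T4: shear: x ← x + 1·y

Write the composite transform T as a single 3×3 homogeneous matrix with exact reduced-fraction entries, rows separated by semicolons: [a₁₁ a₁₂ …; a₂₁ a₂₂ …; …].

T = [-1/2 3/2 0; 1/2 1/2 0; 0 0 1]

T1 = [-1 0 0; 0 1 0; 0 0 1]
T2·T1 = [-1 1 0; 0 1 0; 0 0 1]
T3·…·T1 = [-1 1 0; 1/2 1/2 0; 0 0 1]
T4·…·T1 = [-1/2 3/2 0; 1/2 1/2 0; 0 0 1]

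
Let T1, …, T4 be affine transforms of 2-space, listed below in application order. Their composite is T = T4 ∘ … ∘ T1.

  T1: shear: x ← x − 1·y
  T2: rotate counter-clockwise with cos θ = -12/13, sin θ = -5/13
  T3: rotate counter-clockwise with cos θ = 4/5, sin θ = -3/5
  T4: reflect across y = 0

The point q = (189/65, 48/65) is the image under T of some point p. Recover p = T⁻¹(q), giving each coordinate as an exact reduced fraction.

p = (-3, 0)

T1 = [1 -1 0; 0 1 0; 0 0 1]
T2·T1 = [-12/13 17/13 0; -5/13 -7/13 0; 0 0 1]
T3·…·T1 = [-63/65 47/65 0; 16/65 -79/65 0; 0 0 1]
T4·…·T1 = [-63/65 47/65 0; -16/65 79/65 0; 0 0 1]
det M = -1; M⁻¹ = [-79/65 47/65 0; -16/65 63/65 0; 0 0 1]
M⁻¹ · (189/65, 48/65)ᵀ = (-3, 0)ᵀ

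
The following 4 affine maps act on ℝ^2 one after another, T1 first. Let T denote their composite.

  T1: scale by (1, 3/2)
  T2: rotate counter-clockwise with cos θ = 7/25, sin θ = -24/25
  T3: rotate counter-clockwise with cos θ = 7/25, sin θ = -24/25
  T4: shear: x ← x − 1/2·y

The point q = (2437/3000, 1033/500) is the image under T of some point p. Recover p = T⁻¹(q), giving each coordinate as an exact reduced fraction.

p = (-8/3, -1/2)

T1 = [1 0 0; 0 3/2 0; 0 0 1]
T2·T1 = [7/25 36/25 0; -24/25 21/50 0; 0 0 1]
T3·…·T1 = [-527/625 504/625 0; -336/625 -1581/1250 0; 0 0 1]
T4·…·T1 = [-359/625 3597/2500 0; -336/625 -1581/1250 0; 0 0 1]
det M = 3/2; M⁻¹ = [-527/625 -1199/1250 0; 224/625 -718/1875 0; 0 0 1]
M⁻¹ · (2437/3000, 1033/500)ᵀ = (-8/3, -1/2)ᵀ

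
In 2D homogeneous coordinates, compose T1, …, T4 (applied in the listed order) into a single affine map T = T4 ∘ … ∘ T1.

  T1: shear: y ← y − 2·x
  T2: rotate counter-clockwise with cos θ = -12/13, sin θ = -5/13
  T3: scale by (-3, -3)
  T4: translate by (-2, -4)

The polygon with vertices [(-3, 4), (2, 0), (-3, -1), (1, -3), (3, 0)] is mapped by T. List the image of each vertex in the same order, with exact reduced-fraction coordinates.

image vertices: (-284/13, 263/13), (106/13, -166/13), (-209/13, 83/13), (85/13, -217/13), (172/13, -223/13)

T1 shear: y ← y − 2·x: (-3, 4) → (-3, 10); (2, 0) → (2, -4); (-3, -1) → (-3, 5); (1, -3) → (1, -5); (3, 0) → (3, -6)
T2 rotate counter-clockwise with cos θ = -12/13, sin θ = -5/13: (-3, 10) → (86/13, -105/13); (2, -4) → (-44/13, 38/13); (-3, 5) → (61/13, -45/13); (1, -5) → (-37/13, 55/13); (3, -6) → (-66/13, 57/13)
T3 scale by (-3, -3): (86/13, -105/13) → (-258/13, 315/13); (-44/13, 38/13) → (132/13, -114/13); (61/13, -45/13) → (-183/13, 135/13); (-37/13, 55/13) → (111/13, -165/13); (-66/13, 57/13) → (198/13, -171/13)
T4 translate by (-2, -4): (-258/13, 315/13) → (-284/13, 263/13); (132/13, -114/13) → (106/13, -166/13); (-183/13, 135/13) → (-209/13, 83/13); (111/13, -165/13) → (85/13, -217/13); (198/13, -171/13) → (172/13, -223/13)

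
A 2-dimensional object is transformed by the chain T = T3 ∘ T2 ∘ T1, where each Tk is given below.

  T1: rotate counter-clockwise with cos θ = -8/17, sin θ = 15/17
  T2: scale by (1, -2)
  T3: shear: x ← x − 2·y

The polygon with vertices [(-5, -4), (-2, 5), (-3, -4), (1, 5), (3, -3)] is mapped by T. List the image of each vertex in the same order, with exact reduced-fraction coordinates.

image vertices: (-72/17, 86/17), (-339/17, 140/17), (32/17, 26/17), (-183/17, 50/17), (297/17, -138/17)

T1 rotate counter-clockwise with cos θ = -8/17, sin θ = 15/17: (-5, -4) → (100/17, -43/17); (-2, 5) → (-59/17, -70/17); (-3, -4) → (84/17, -13/17); (1, 5) → (-83/17, -25/17); (3, -3) → (21/17, 69/17)
T2 scale by (1, -2): (100/17, -43/17) → (100/17, 86/17); (-59/17, -70/17) → (-59/17, 140/17); (84/17, -13/17) → (84/17, 26/17); (-83/17, -25/17) → (-83/17, 50/17); (21/17, 69/17) → (21/17, -138/17)
T3 shear: x ← x − 2·y: (100/17, 86/17) → (-72/17, 86/17); (-59/17, 140/17) → (-339/17, 140/17); (84/17, 26/17) → (32/17, 26/17); (-83/17, 50/17) → (-183/17, 50/17); (21/17, -138/17) → (297/17, -138/17)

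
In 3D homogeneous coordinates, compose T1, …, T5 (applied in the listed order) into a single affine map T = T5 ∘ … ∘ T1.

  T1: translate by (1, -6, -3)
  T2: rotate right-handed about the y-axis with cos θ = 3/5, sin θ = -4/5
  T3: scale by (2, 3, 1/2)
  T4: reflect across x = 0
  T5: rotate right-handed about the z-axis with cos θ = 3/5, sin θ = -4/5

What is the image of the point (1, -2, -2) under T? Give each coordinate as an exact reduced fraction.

T(p) = (-636/25, -152/25, -7/10)

T1 translate by (1, -6, -3): (1, -2, -2) → (2, -8, -5)
T2 rotate right-handed about the y-axis with cos θ = 3/5, sin θ = -4/5: (2, -8, -5) → (26/5, -8, -7/5)
T3 scale by (2, 3, 1/2): (26/5, -8, -7/5) → (52/5, -24, -7/10)
T4 reflect across x = 0: (52/5, -24, -7/10) → (-52/5, -24, -7/10)
T5 rotate right-handed about the z-axis with cos θ = 3/5, sin θ = -4/5: (-52/5, -24, -7/10) → (-636/25, -152/25, -7/10)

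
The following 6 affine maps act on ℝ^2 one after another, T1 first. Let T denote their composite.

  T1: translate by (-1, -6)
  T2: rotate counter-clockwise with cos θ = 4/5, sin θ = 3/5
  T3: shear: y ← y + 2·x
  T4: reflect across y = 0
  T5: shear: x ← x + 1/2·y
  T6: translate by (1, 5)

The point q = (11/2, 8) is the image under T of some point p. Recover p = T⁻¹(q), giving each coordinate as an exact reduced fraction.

p = (-2, -3)

T1 = [1 0 -1; 0 1 -6; 0 0 1]
T2·T1 = [4/5 -3/5 14/5; 3/5 4/5 -27/5; 0 0 1]
T3·…·T1 = [4/5 -3/5 14/5; 11/5 -2/5 1/5; 0 0 1]
T4·…·T1 = [4/5 -3/5 14/5; -11/5 2/5 -1/5; 0 0 1]
T5·…·T1 = [-3/10 -2/5 27/10; -11/5 2/5 -1/5; 0 0 1]
T6·…·T1 = [-3/10 -2/5 37/10; -11/5 2/5 24/5; 0 0 1]
det M = -1; M⁻¹ = [-2/5 -2/5 17/5; -11/5 3/10 67/10; 0 0 1]
M⁻¹ · (11/2, 8)ᵀ = (-2, -3)ᵀ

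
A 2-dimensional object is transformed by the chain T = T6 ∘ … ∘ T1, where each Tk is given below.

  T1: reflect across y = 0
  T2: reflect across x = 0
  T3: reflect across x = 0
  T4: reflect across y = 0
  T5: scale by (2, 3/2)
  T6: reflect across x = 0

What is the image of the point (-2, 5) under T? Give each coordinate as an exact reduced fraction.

T(p) = (4, 15/2)

T1 reflect across y = 0: (-2, 5) → (-2, -5)
T2 reflect across x = 0: (-2, -5) → (2, -5)
T3 reflect across x = 0: (2, -5) → (-2, -5)
T4 reflect across y = 0: (-2, -5) → (-2, 5)
T5 scale by (2, 3/2): (-2, 5) → (-4, 15/2)
T6 reflect across x = 0: (-4, 15/2) → (4, 15/2)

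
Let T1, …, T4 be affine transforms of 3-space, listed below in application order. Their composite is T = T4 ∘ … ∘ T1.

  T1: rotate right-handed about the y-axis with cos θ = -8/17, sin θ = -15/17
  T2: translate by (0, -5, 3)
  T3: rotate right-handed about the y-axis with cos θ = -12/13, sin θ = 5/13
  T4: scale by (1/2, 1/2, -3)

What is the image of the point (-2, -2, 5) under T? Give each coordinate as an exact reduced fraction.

T1 rotate right-handed about the y-axis with cos θ = -8/17, sin θ = -15/17: (-2, -2, 5) → (-59/17, -2, -70/17)
T2 translate by (0, -5, 3): (-59/17, -2, -70/17) → (-59/17, -7, -19/17)
T3 rotate right-handed about the y-axis with cos θ = -12/13, sin θ = 5/13: (-59/17, -7, -19/17) → (613/221, -7, 523/221)
T4 scale by (1/2, 1/2, -3): (613/221, -7, 523/221) → (613/442, -7/2, -1569/221)

T(p) = (613/442, -7/2, -1569/221)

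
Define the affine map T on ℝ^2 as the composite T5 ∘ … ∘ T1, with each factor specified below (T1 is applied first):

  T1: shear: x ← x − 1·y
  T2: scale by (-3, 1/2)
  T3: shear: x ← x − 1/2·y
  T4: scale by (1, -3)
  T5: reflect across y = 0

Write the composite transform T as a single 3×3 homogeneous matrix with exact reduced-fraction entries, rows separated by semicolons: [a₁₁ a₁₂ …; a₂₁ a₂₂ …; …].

T = [-3 11/4 0; 0 3/2 0; 0 0 1]

T1 = [1 -1 0; 0 1 0; 0 0 1]
T2·T1 = [-3 3 0; 0 1/2 0; 0 0 1]
T3·…·T1 = [-3 11/4 0; 0 1/2 0; 0 0 1]
T4·…·T1 = [-3 11/4 0; 0 -3/2 0; 0 0 1]
T5·…·T1 = [-3 11/4 0; 0 3/2 0; 0 0 1]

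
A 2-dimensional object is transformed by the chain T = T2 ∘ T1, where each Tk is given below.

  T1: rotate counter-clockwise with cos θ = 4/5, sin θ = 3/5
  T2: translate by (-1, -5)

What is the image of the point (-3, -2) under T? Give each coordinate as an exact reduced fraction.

T(p) = (-11/5, -42/5)

T1 rotate counter-clockwise with cos θ = 4/5, sin θ = 3/5: (-3, -2) → (-6/5, -17/5)
T2 translate by (-1, -5): (-6/5, -17/5) → (-11/5, -42/5)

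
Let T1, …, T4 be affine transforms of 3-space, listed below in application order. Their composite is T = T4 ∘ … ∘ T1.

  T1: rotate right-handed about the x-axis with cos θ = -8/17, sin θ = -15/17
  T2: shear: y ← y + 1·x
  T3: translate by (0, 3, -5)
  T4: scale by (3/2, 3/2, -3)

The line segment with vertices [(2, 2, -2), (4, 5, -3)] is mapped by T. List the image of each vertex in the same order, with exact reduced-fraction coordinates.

image vertices: (3, 117/34, 297/17), (6, 3, 24)

T1 rotate right-handed about the x-axis with cos θ = -8/17, sin θ = -15/17: (2, 2, -2) → (2, -46/17, -14/17); (4, 5, -3) → (4, -5, -3)
T2 shear: y ← y + 1·x: (2, -46/17, -14/17) → (2, -12/17, -14/17); (4, -5, -3) → (4, -1, -3)
T3 translate by (0, 3, -5): (2, -12/17, -14/17) → (2, 39/17, -99/17); (4, -1, -3) → (4, 2, -8)
T4 scale by (3/2, 3/2, -3): (2, 39/17, -99/17) → (3, 117/34, 297/17); (4, 2, -8) → (6, 3, 24)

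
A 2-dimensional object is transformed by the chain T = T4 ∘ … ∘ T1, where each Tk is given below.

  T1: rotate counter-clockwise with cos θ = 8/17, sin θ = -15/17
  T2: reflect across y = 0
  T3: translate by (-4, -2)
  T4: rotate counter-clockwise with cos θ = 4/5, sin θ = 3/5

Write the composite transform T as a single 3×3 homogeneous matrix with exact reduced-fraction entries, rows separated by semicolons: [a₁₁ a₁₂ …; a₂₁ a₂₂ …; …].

T1 = [8/17 15/17 0; -15/17 8/17 0; 0 0 1]
T2·T1 = [8/17 15/17 0; 15/17 -8/17 0; 0 0 1]
T3·…·T1 = [8/17 15/17 -4; 15/17 -8/17 -2; 0 0 1]
T4·…·T1 = [-13/85 84/85 -2; 84/85 13/85 -4; 0 0 1]

T = [-13/85 84/85 -2; 84/85 13/85 -4; 0 0 1]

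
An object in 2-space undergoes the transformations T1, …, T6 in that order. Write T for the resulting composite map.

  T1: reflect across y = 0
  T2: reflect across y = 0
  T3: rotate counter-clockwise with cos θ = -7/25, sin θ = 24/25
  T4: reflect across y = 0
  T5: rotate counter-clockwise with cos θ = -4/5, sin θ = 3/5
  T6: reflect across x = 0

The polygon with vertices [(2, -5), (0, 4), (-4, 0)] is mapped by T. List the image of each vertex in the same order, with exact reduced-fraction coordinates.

T1 reflect across y = 0: (2, -5) → (2, 5); (0, 4) → (0, -4); (-4, 0) → (-4, 0)
T2 reflect across y = 0: (2, 5) → (2, -5); (0, -4) → (0, 4); (-4, 0) → (-4, 0)
T3 rotate counter-clockwise with cos θ = -7/25, sin θ = 24/25: (2, -5) → (106/25, 83/25); (0, 4) → (-96/25, -28/25); (-4, 0) → (28/25, -96/25)
T4 reflect across y = 0: (106/25, 83/25) → (106/25, -83/25); (-96/25, -28/25) → (-96/25, 28/25); (28/25, -96/25) → (28/25, 96/25)
T5 rotate counter-clockwise with cos θ = -4/5, sin θ = 3/5: (106/25, -83/25) → (-7/5, 26/5); (-96/25, 28/25) → (12/5, -16/5); (28/25, 96/25) → (-16/5, -12/5)
T6 reflect across x = 0: (-7/5, 26/5) → (7/5, 26/5); (12/5, -16/5) → (-12/5, -16/5); (-16/5, -12/5) → (16/5, -12/5)

image vertices: (7/5, 26/5), (-12/5, -16/5), (16/5, -12/5)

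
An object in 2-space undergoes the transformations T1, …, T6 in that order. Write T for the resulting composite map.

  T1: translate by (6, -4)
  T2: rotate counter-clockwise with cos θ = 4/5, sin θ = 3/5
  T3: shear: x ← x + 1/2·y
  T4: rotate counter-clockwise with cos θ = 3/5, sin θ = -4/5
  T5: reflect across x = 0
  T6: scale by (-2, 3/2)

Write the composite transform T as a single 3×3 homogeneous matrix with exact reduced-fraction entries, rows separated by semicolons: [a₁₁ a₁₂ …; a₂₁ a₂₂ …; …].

T1 = [1 0 6; 0 1 -4; 0 0 1]
T2·T1 = [4/5 -3/5 36/5; 3/5 4/5 2/5; 0 0 1]
T3·…·T1 = [11/10 -1/5 37/5; 3/5 4/5 2/5; 0 0 1]
T4·…·T1 = [57/50 13/25 119/25; -13/25 16/25 -142/25; 0 0 1]
T5·…·T1 = [-57/50 -13/25 -119/25; -13/25 16/25 -142/25; 0 0 1]
T6·…·T1 = [57/25 26/25 238/25; -39/50 24/25 -213/25; 0 0 1]

T = [57/25 26/25 238/25; -39/50 24/25 -213/25; 0 0 1]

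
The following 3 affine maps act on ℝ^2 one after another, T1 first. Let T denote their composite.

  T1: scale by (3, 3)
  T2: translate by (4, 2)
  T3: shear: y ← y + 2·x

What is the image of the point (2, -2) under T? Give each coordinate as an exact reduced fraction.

T(p) = (10, 16)

T1 scale by (3, 3): (2, -2) → (6, -6)
T2 translate by (4, 2): (6, -6) → (10, -4)
T3 shear: y ← y + 2·x: (10, -4) → (10, 16)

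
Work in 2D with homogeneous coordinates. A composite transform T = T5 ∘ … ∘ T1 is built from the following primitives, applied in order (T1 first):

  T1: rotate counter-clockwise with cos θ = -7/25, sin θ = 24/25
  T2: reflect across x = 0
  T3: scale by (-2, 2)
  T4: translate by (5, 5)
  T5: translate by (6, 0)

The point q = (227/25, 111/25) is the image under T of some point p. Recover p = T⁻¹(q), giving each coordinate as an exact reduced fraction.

p = (0, 1)

T1 = [-7/25 -24/25 0; 24/25 -7/25 0; 0 0 1]
T2·T1 = [7/25 24/25 0; 24/25 -7/25 0; 0 0 1]
T3·…·T1 = [-14/25 -48/25 0; 48/25 -14/25 0; 0 0 1]
T4·…·T1 = [-14/25 -48/25 5; 48/25 -14/25 5; 0 0 1]
T5·…·T1 = [-14/25 -48/25 11; 48/25 -14/25 5; 0 0 1]
det M = 4; M⁻¹ = [-7/50 12/25 -43/50; -12/25 -7/50 299/50; 0 0 1]
M⁻¹ · (227/25, 111/25)ᵀ = (0, 1)ᵀ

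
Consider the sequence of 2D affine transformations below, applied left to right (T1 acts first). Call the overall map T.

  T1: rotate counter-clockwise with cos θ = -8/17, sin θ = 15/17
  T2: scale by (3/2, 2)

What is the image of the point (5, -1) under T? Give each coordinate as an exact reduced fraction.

T(p) = (-75/34, 166/17)

T1 rotate counter-clockwise with cos θ = -8/17, sin θ = 15/17: (5, -1) → (-25/17, 83/17)
T2 scale by (3/2, 2): (-25/17, 83/17) → (-75/34, 166/17)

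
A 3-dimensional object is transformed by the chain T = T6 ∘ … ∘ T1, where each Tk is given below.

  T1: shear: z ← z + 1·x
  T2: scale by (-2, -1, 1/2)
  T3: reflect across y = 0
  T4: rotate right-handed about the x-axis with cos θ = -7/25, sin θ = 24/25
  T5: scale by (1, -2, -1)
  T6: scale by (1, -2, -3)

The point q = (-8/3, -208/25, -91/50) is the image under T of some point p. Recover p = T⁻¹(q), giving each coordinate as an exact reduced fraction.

T1 = [1 0 0 0; 0 1 0 0; 1 0 1 0; 0 0 0 1]
T2·T1 = [-2 0 0 0; 0 -1 0 0; 1/2 0 1/2 0; 0 0 0 1]
T3·…·T1 = [-2 0 0 0; 0 1 0 0; 1/2 0 1/2 0; 0 0 0 1]
T4·…·T1 = [-2 0 0 0; -12/25 -7/25 -12/25 0; -7/50 24/25 -7/50 0; 0 0 0 1]
T5·…·T1 = [-2 0 0 0; 24/25 14/25 24/25 0; 7/50 -24/25 7/50 0; 0 0 0 1]
T6·…·T1 = [-2 0 0 0; -48/25 -28/25 -48/25 0; -21/50 72/25 -21/50 0; 0 0 0 1]
det M = -12; M⁻¹ = [-1/2 0 0 0; 0 -7/100 8/25 0; 1/2 -12/25 -14/75 0; 0 0 0 1]
M⁻¹ · (-8/3, -208/25, -91/50)ᵀ = (4/3, 0, 3)ᵀ

p = (4/3, 0, 3)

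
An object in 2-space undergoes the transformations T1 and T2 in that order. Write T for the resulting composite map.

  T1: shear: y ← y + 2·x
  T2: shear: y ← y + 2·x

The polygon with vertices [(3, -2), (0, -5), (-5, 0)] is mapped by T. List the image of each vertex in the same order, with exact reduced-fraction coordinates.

image vertices: (3, 10), (0, -5), (-5, -20)

T1 shear: y ← y + 2·x: (3, -2) → (3, 4); (0, -5) → (0, -5); (-5, 0) → (-5, -10)
T2 shear: y ← y + 2·x: (3, 4) → (3, 10); (0, -5) → (0, -5); (-5, -10) → (-5, -20)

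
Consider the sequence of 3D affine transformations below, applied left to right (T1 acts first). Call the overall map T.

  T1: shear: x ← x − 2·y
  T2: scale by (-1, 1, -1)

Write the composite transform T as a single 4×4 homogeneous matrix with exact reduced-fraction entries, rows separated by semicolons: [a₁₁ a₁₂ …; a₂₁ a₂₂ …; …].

T1 = [1 -2 0 0; 0 1 0 0; 0 0 1 0; 0 0 0 1]
T2·T1 = [-1 2 0 0; 0 1 0 0; 0 0 -1 0; 0 0 0 1]

T = [-1 2 0 0; 0 1 0 0; 0 0 -1 0; 0 0 0 1]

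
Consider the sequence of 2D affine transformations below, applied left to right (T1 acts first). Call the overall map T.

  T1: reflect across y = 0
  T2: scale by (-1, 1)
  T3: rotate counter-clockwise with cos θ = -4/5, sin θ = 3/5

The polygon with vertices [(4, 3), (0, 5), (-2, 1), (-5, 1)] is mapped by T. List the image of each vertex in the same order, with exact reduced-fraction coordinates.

image vertices: (5, 0), (3, 4), (-1, 2), (-17/5, 19/5)

T1 reflect across y = 0: (4, 3) → (4, -3); (0, 5) → (0, -5); (-2, 1) → (-2, -1); (-5, 1) → (-5, -1)
T2 scale by (-1, 1): (4, -3) → (-4, -3); (0, -5) → (0, -5); (-2, -1) → (2, -1); (-5, -1) → (5, -1)
T3 rotate counter-clockwise with cos θ = -4/5, sin θ = 3/5: (-4, -3) → (5, 0); (0, -5) → (3, 4); (2, -1) → (-1, 2); (5, -1) → (-17/5, 19/5)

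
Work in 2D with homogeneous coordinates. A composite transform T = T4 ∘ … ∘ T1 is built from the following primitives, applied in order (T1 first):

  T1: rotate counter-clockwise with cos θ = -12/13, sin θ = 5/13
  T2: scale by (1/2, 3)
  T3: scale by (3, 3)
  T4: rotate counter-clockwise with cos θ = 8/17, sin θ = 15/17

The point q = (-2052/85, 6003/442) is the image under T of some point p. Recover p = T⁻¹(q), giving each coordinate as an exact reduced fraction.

T1 = [-12/13 -5/13 0; 5/13 -12/13 0; 0 0 1]
T2·T1 = [-6/13 -5/26 0; 15/13 -36/13 0; 0 0 1]
T3·…·T1 = [-18/13 -15/26 0; 45/13 -108/13 0; 0 0 1]
T4·…·T1 = [-63/17 120/17 0; 90/221 -1953/442 0; 0 0 1]
det M = 27/2; M⁻¹ = [-217/663 -80/153 0; -20/663 -14/51 0; 0 0 1]
M⁻¹ · (-2052/85, 6003/442)ᵀ = (4/5, -3)ᵀ

p = (4/5, -3)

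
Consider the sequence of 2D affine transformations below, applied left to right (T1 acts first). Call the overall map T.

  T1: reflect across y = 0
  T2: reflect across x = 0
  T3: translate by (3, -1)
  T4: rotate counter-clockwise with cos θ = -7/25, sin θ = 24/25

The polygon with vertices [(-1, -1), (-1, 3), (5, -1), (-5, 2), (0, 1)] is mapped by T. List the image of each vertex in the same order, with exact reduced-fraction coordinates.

T1 reflect across y = 0: (-1, -1) → (-1, 1); (-1, 3) → (-1, -3); (5, -1) → (5, 1); (-5, 2) → (-5, -2); (0, 1) → (0, -1)
T2 reflect across x = 0: (-1, 1) → (1, 1); (-1, -3) → (1, -3); (5, 1) → (-5, 1); (-5, -2) → (5, -2); (0, -1) → (0, -1)
T3 translate by (3, -1): (1, 1) → (4, 0); (1, -3) → (4, -4); (-5, 1) → (-2, 0); (5, -2) → (8, -3); (0, -1) → (3, -2)
T4 rotate counter-clockwise with cos θ = -7/25, sin θ = 24/25: (4, 0) → (-28/25, 96/25); (4, -4) → (68/25, 124/25); (-2, 0) → (14/25, -48/25); (8, -3) → (16/25, 213/25); (3, -2) → (27/25, 86/25)

image vertices: (-28/25, 96/25), (68/25, 124/25), (14/25, -48/25), (16/25, 213/25), (27/25, 86/25)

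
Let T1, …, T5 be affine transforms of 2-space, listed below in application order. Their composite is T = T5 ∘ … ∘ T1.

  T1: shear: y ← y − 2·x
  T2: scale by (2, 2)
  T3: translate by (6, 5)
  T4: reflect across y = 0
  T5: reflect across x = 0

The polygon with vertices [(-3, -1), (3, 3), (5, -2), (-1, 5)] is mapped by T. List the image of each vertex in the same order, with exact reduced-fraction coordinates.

image vertices: (0, -15), (-12, 1), (-16, 19), (-4, -19)

T1 shear: y ← y − 2·x: (-3, -1) → (-3, 5); (3, 3) → (3, -3); (5, -2) → (5, -12); (-1, 5) → (-1, 7)
T2 scale by (2, 2): (-3, 5) → (-6, 10); (3, -3) → (6, -6); (5, -12) → (10, -24); (-1, 7) → (-2, 14)
T3 translate by (6, 5): (-6, 10) → (0, 15); (6, -6) → (12, -1); (10, -24) → (16, -19); (-2, 14) → (4, 19)
T4 reflect across y = 0: (0, 15) → (0, -15); (12, -1) → (12, 1); (16, -19) → (16, 19); (4, 19) → (4, -19)
T5 reflect across x = 0: (0, -15) → (0, -15); (12, 1) → (-12, 1); (16, 19) → (-16, 19); (4, -19) → (-4, -19)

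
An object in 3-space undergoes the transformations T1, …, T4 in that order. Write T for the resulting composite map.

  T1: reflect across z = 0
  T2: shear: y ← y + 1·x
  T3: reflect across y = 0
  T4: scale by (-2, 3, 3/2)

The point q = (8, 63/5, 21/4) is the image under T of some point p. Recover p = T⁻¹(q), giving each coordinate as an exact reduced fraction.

p = (-4, -1/5, -7/2)

T1 = [1 0 0 0; 0 1 0 0; 0 0 -1 0; 0 0 0 1]
T2·T1 = [1 0 0 0; 1 1 0 0; 0 0 -1 0; 0 0 0 1]
T3·…·T1 = [1 0 0 0; -1 -1 0 0; 0 0 -1 0; 0 0 0 1]
T4·…·T1 = [-2 0 0 0; -3 -3 0 0; 0 0 -3/2 0; 0 0 0 1]
det M = -9; M⁻¹ = [-1/2 0 0 0; 1/2 -1/3 0 0; 0 0 -2/3 0; 0 0 0 1]
M⁻¹ · (8, 63/5, 21/4)ᵀ = (-4, -1/5, -7/2)ᵀ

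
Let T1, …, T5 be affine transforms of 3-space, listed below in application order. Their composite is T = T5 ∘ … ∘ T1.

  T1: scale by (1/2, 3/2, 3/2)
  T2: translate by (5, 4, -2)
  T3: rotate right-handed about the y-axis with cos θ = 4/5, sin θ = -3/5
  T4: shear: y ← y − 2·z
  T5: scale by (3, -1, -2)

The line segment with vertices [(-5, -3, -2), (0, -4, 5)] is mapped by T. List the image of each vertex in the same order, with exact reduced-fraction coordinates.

T1 scale by (1/2, 3/2, 3/2): (-5, -3, -2) → (-5/2, -9/2, -3); (0, -4, 5) → (0, -6, 15/2)
T2 translate by (5, 4, -2): (-5/2, -9/2, -3) → (5/2, -1/2, -5); (0, -6, 15/2) → (5, -2, 11/2)
T3 rotate right-handed about the y-axis with cos θ = 4/5, sin θ = -3/5: (5/2, -1/2, -5) → (5, -1/2, -5/2); (5, -2, 11/2) → (7/10, -2, 37/5)
T4 shear: y ← y − 2·z: (5, -1/2, -5/2) → (5, 9/2, -5/2); (7/10, -2, 37/5) → (7/10, -84/5, 37/5)
T5 scale by (3, -1, -2): (5, 9/2, -5/2) → (15, -9/2, 5); (7/10, -84/5, 37/5) → (21/10, 84/5, -74/5)

image vertices: (15, -9/2, 5), (21/10, 84/5, -74/5)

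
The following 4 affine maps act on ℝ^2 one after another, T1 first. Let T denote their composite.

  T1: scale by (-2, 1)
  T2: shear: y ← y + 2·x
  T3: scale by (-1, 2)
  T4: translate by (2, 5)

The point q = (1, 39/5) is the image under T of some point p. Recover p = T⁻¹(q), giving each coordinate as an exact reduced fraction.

T1 = [-2 0 0; 0 1 0; 0 0 1]
T2·T1 = [-2 0 0; -4 1 0; 0 0 1]
T3·…·T1 = [2 0 0; -8 2 0; 0 0 1]
T4·…·T1 = [2 0 2; -8 2 5; 0 0 1]
det M = 4; M⁻¹ = [1/2 0 -1; 2 1/2 -13/2; 0 0 1]
M⁻¹ · (1, 39/5)ᵀ = (-1/2, -3/5)ᵀ

p = (-1/2, -3/5)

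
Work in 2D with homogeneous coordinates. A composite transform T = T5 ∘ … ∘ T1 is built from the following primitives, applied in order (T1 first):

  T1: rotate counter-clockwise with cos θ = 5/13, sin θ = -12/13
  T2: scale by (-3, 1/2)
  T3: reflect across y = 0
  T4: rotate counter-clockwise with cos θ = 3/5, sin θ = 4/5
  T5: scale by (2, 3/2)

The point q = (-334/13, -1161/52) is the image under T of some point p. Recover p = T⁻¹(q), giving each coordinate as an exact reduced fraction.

T1 = [5/13 12/13 0; -12/13 5/13 0; 0 0 1]
T2·T1 = [-15/13 -36/13 0; -6/13 5/26 0; 0 0 1]
T3·…·T1 = [-15/13 -36/13 0; 6/13 -5/26 0; 0 0 1]
T4·…·T1 = [-69/65 -98/65 0; -42/65 -303/130 0; 0 0 1]
T5·…·T1 = [-138/65 -196/65 0; -63/65 -909/260 0; 0 0 1]
det M = 9/2; M⁻¹ = [-101/130 392/585 0; 14/65 -92/195 0; 0 0 1]
M⁻¹ · (-334/13, -1161/52)ᵀ = (5, 5)ᵀ

p = (5, 5)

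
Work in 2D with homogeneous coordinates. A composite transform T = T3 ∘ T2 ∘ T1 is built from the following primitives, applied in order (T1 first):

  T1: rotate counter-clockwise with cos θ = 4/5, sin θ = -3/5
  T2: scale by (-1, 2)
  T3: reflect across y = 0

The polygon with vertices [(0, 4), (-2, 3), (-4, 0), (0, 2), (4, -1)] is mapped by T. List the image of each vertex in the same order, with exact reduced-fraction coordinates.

T1 rotate counter-clockwise with cos θ = 4/5, sin θ = -3/5: (0, 4) → (12/5, 16/5); (-2, 3) → (1/5, 18/5); (-4, 0) → (-16/5, 12/5); (0, 2) → (6/5, 8/5); (4, -1) → (13/5, -16/5)
T2 scale by (-1, 2): (12/5, 16/5) → (-12/5, 32/5); (1/5, 18/5) → (-1/5, 36/5); (-16/5, 12/5) → (16/5, 24/5); (6/5, 8/5) → (-6/5, 16/5); (13/5, -16/5) → (-13/5, -32/5)
T3 reflect across y = 0: (-12/5, 32/5) → (-12/5, -32/5); (-1/5, 36/5) → (-1/5, -36/5); (16/5, 24/5) → (16/5, -24/5); (-6/5, 16/5) → (-6/5, -16/5); (-13/5, -32/5) → (-13/5, 32/5)

image vertices: (-12/5, -32/5), (-1/5, -36/5), (16/5, -24/5), (-6/5, -16/5), (-13/5, 32/5)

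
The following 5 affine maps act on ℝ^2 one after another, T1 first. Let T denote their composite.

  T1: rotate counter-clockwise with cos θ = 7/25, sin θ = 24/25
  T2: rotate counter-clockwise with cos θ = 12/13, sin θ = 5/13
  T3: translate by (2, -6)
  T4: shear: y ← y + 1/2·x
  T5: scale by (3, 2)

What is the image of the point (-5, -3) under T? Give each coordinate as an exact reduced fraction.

T(p) = (5397/325, -1023/65)

T1 rotate counter-clockwise with cos θ = 7/25, sin θ = 24/25: (-5, -3) → (37/25, -141/25)
T2 rotate counter-clockwise with cos θ = 12/13, sin θ = 5/13: (37/25, -141/25) → (1149/325, -1507/325)
T3 translate by (2, -6): (1149/325, -1507/325) → (1799/325, -3457/325)
T4 shear: y ← y + 1/2·x: (1799/325, -3457/325) → (1799/325, -1023/130)
T5 scale by (3, 2): (1799/325, -1023/130) → (5397/325, -1023/65)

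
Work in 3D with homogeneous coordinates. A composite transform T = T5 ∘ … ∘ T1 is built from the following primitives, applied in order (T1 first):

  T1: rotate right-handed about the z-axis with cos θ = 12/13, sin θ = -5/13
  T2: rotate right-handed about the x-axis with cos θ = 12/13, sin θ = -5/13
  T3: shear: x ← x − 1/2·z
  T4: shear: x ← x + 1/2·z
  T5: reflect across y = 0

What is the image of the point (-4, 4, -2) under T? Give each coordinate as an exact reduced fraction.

T(p) = (-28/13, -686/169, -652/169)

T1 rotate right-handed about the z-axis with cos θ = 12/13, sin θ = -5/13: (-4, 4, -2) → (-28/13, 68/13, -2)
T2 rotate right-handed about the x-axis with cos θ = 12/13, sin θ = -5/13: (-28/13, 68/13, -2) → (-28/13, 686/169, -652/169)
T3 shear: x ← x − 1/2·z: (-28/13, 686/169, -652/169) → (-38/169, 686/169, -652/169)
T4 shear: x ← x + 1/2·z: (-38/169, 686/169, -652/169) → (-28/13, 686/169, -652/169)
T5 reflect across y = 0: (-28/13, 686/169, -652/169) → (-28/13, -686/169, -652/169)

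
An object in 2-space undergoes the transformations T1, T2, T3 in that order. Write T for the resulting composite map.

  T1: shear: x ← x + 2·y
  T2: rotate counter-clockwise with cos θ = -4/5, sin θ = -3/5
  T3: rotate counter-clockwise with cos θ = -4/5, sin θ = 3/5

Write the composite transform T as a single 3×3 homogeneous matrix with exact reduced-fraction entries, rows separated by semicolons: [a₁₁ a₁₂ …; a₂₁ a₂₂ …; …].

T1 = [1 2 0; 0 1 0; 0 0 1]
T2·T1 = [-4/5 -1 0; -3/5 -2 0; 0 0 1]
T3·…·T1 = [1 2 0; 0 1 0; 0 0 1]

T = [1 2 0; 0 1 0; 0 0 1]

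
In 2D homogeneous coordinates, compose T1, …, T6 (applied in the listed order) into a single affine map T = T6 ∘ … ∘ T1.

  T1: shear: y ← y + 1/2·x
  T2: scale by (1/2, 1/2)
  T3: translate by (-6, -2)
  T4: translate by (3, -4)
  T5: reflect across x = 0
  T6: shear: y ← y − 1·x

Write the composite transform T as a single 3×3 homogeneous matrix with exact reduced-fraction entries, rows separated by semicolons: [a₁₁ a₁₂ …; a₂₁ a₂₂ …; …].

T = [-1/2 0 3; 3/4 1/2 -9; 0 0 1]

T1 = [1 0 0; 1/2 1 0; 0 0 1]
T2·T1 = [1/2 0 0; 1/4 1/2 0; 0 0 1]
T3·…·T1 = [1/2 0 -6; 1/4 1/2 -2; 0 0 1]
T4·…·T1 = [1/2 0 -3; 1/4 1/2 -6; 0 0 1]
T5·…·T1 = [-1/2 0 3; 1/4 1/2 -6; 0 0 1]
T6·…·T1 = [-1/2 0 3; 3/4 1/2 -9; 0 0 1]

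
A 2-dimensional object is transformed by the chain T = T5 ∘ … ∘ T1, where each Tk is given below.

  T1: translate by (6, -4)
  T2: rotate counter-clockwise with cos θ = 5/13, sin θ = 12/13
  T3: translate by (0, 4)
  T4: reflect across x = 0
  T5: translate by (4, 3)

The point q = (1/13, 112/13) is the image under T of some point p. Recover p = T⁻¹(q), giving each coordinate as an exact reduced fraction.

p = (-3, 1)

T1 = [1 0 6; 0 1 -4; 0 0 1]
T2·T1 = [5/13 -12/13 6; 12/13 5/13 4; 0 0 1]
T3·…·T1 = [5/13 -12/13 6; 12/13 5/13 8; 0 0 1]
T4·…·T1 = [-5/13 12/13 -6; 12/13 5/13 8; 0 0 1]
T5·…·T1 = [-5/13 12/13 -2; 12/13 5/13 11; 0 0 1]
det M = -1; M⁻¹ = [-5/13 12/13 -142/13; 12/13 5/13 -31/13; 0 0 1]
M⁻¹ · (1/13, 112/13)ᵀ = (-3, 1)ᵀ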